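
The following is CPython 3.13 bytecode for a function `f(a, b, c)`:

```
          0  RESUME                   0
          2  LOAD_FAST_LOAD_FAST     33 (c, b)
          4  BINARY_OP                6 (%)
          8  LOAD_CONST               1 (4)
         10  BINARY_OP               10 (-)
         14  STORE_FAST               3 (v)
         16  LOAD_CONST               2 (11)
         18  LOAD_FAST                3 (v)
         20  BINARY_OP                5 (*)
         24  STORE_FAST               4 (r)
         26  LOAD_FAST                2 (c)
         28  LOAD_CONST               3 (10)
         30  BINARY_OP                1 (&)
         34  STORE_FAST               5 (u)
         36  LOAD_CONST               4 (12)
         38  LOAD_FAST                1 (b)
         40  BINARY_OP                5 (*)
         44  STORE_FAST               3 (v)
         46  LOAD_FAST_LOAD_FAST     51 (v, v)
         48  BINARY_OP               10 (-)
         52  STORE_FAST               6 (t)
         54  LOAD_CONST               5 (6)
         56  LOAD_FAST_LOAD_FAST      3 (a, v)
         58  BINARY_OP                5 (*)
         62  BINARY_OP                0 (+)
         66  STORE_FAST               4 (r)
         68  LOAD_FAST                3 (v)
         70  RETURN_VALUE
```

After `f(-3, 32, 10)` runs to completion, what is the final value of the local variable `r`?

LOAD_FAST_LOAD_FAST c,b → push 10,32. Stack: [10, 32]
BINARY_OP % → 10 % 32 = 10. Stack: [10]
LOAD_CONST → push 4. Stack: [10, 4]
BINARY_OP - → 10 - 4 = 6. Stack: [6]
STORE_FAST v → v=6. Stack: []
LOAD_CONST → push 11. Stack: [11]
LOAD_FAST v → push 6. Stack: [11, 6]
BINARY_OP * → 11 * 6 = 66. Stack: [66]
STORE_FAST r → r=66. Stack: []
LOAD_FAST c → push 10. Stack: [10]
LOAD_CONST → push 10. Stack: [10, 10]
BINARY_OP & → 10 & 10 = 10. Stack: [10]
STORE_FAST u → u=10. Stack: []
LOAD_CONST → push 12. Stack: [12]
LOAD_FAST b → push 32. Stack: [12, 32]
BINARY_OP * → 12 * 32 = 384. Stack: [384]
STORE_FAST v → v=384. Stack: []
LOAD_FAST_LOAD_FAST v,v → push 384,384. Stack: [384, 384]
BINARY_OP - → 384 - 384 = 0. Stack: [0]
STORE_FAST t → t=0. Stack: []
LOAD_CONST → push 6. Stack: [6]
LOAD_FAST_LOAD_FAST a,v → push -3,384. Stack: [6, -3, 384]
BINARY_OP * → -3 * 384 = -1152. Stack: [6, -1152]
BINARY_OP + → 6 + -1152 = -1146. Stack: [-1146]
STORE_FAST r → r=-1146. Stack: []
LOAD_FAST v → push 384. Stack: [384]
RETURN_VALUE → return 384.

-1146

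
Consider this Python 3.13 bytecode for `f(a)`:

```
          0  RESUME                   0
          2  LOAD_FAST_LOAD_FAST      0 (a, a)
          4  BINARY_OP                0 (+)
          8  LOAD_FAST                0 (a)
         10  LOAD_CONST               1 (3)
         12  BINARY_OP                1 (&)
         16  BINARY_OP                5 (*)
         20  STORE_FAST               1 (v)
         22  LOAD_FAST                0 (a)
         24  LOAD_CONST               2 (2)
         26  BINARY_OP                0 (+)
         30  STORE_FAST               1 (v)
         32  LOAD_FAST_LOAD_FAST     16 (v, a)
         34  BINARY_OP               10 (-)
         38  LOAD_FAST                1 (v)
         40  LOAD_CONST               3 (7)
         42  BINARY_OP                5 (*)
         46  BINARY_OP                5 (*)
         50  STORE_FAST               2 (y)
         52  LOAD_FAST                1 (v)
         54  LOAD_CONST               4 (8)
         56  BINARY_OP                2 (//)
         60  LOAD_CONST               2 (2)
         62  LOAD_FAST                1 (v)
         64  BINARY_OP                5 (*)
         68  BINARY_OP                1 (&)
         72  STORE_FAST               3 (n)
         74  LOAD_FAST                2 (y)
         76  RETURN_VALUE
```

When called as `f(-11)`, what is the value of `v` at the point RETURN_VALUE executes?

LOAD_FAST_LOAD_FAST a,a → push -11,-11. Stack: [-11, -11]
BINARY_OP + → -11 + -11 = -22. Stack: [-22]
LOAD_FAST a → push -11. Stack: [-22, -11]
LOAD_CONST → push 3. Stack: [-22, -11, 3]
BINARY_OP & → -11 & 3 = 1. Stack: [-22, 1]
BINARY_OP * → -22 * 1 = -22. Stack: [-22]
STORE_FAST v → v=-22. Stack: []
LOAD_FAST a → push -11. Stack: [-11]
LOAD_CONST → push 2. Stack: [-11, 2]
BINARY_OP + → -11 + 2 = -9. Stack: [-9]
STORE_FAST v → v=-9. Stack: []
LOAD_FAST_LOAD_FAST v,a → push -9,-11. Stack: [-9, -11]
BINARY_OP - → -9 - -11 = 2. Stack: [2]
LOAD_FAST v → push -9. Stack: [2, -9]
LOAD_CONST → push 7. Stack: [2, -9, 7]
BINARY_OP * → -9 * 7 = -63. Stack: [2, -63]
BINARY_OP * → 2 * -63 = -126. Stack: [-126]
STORE_FAST y → y=-126. Stack: []
LOAD_FAST v → push -9. Stack: [-9]
LOAD_CONST → push 8. Stack: [-9, 8]
BINARY_OP // → -9 // 8 = -2. Stack: [-2]
LOAD_CONST → push 2. Stack: [-2, 2]
LOAD_FAST v → push -9. Stack: [-2, 2, -9]
BINARY_OP * → 2 * -9 = -18. Stack: [-2, -18]
BINARY_OP & → -2 & -18 = -18. Stack: [-18]
STORE_FAST n → n=-18. Stack: []
LOAD_FAST y → push -126. Stack: [-126]
RETURN_VALUE → return -126.

-9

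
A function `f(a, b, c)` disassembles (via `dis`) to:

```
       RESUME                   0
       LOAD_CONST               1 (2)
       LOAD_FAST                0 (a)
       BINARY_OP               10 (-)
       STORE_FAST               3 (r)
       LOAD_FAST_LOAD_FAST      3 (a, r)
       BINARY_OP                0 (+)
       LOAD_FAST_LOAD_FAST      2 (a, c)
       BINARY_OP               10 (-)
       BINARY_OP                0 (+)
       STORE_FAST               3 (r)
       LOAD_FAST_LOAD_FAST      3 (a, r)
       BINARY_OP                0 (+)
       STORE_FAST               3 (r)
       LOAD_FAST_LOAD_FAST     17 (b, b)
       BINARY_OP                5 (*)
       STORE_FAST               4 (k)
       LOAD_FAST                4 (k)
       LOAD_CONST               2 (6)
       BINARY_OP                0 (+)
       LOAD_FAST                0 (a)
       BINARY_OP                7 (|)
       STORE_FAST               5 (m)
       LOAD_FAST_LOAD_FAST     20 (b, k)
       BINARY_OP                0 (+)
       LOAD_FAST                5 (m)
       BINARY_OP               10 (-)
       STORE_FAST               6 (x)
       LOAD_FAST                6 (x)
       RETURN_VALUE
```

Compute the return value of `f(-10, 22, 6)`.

LOAD_CONST → push 2. Stack: [2]
LOAD_FAST a → push -10. Stack: [2, -10]
BINARY_OP - → 2 - -10 = 12. Stack: [12]
STORE_FAST r → r=12. Stack: []
LOAD_FAST_LOAD_FAST a,r → push -10,12. Stack: [-10, 12]
BINARY_OP + → -10 + 12 = 2. Stack: [2]
LOAD_FAST_LOAD_FAST a,c → push -10,6. Stack: [2, -10, 6]
BINARY_OP - → -10 - 6 = -16. Stack: [2, -16]
BINARY_OP + → 2 + -16 = -14. Stack: [-14]
STORE_FAST r → r=-14. Stack: []
LOAD_FAST_LOAD_FAST a,r → push -10,-14. Stack: [-10, -14]
BINARY_OP + → -10 + -14 = -24. Stack: [-24]
STORE_FAST r → r=-24. Stack: []
LOAD_FAST_LOAD_FAST b,b → push 22,22. Stack: [22, 22]
BINARY_OP * → 22 * 22 = 484. Stack: [484]
STORE_FAST k → k=484. Stack: []
LOAD_FAST k → push 484. Stack: [484]
LOAD_CONST → push 6. Stack: [484, 6]
BINARY_OP + → 484 + 6 = 490. Stack: [490]
LOAD_FAST a → push -10. Stack: [490, -10]
BINARY_OP | → 490 | -10 = -2. Stack: [-2]
STORE_FAST m → m=-2. Stack: []
LOAD_FAST_LOAD_FAST b,k → push 22,484. Stack: [22, 484]
BINARY_OP + → 22 + 484 = 506. Stack: [506]
LOAD_FAST m → push -2. Stack: [506, -2]
BINARY_OP - → 506 - -2 = 508. Stack: [508]
STORE_FAST x → x=508. Stack: []
LOAD_FAST x → push 508. Stack: [508]
RETURN_VALUE → return 508.

508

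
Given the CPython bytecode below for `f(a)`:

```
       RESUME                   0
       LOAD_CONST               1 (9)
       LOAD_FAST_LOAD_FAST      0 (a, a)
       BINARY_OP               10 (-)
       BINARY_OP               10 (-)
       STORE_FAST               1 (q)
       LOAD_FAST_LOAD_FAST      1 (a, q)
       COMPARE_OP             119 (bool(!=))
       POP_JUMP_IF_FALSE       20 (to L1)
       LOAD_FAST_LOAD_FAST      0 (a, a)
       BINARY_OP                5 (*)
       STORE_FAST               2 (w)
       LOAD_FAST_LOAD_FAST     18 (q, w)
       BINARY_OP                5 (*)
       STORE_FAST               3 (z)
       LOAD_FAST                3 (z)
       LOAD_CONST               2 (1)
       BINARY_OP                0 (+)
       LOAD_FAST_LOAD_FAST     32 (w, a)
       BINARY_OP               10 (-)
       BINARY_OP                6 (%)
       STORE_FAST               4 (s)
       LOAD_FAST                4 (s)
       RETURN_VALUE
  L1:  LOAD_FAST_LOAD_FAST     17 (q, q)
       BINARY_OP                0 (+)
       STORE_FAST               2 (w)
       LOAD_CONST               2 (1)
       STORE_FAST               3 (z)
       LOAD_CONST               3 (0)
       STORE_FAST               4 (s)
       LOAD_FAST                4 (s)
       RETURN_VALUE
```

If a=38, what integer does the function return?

343

LOAD_CONST → push 9. Stack: [9]
LOAD_FAST_LOAD_FAST a,a → push 38,38. Stack: [9, 38, 38]
BINARY_OP - → 38 - 38 = 0. Stack: [9, 0]
BINARY_OP - → 9 - 0 = 9. Stack: [9]
STORE_FAST q → q=9. Stack: []
LOAD_FAST_LOAD_FAST a,q → push 38,9. Stack: [38, 9]
COMPARE_OP bool(!=) → 38 vs 9 = True. Stack: [True]
POP_JUMP_IF_FALSE → pop True; no jump. Stack: []
LOAD_FAST_LOAD_FAST a,a → push 38,38. Stack: [38, 38]
BINARY_OP * → 38 * 38 = 1444. Stack: [1444]
STORE_FAST w → w=1444. Stack: []
LOAD_FAST_LOAD_FAST q,w → push 9,1444. Stack: [9, 1444]
BINARY_OP * → 9 * 1444 = 12996. Stack: [12996]
STORE_FAST z → z=12996. Stack: []
LOAD_FAST z → push 12996. Stack: [12996]
LOAD_CONST → push 1. Stack: [12996, 1]
BINARY_OP + → 12996 + 1 = 12997. Stack: [12997]
LOAD_FAST_LOAD_FAST w,a → push 1444,38. Stack: [12997, 1444, 38]
BINARY_OP - → 1444 - 38 = 1406. Stack: [12997, 1406]
BINARY_OP % → 12997 % 1406 = 343. Stack: [343]
STORE_FAST s → s=343. Stack: []
LOAD_FAST s → push 343. Stack: [343]
RETURN_VALUE → return 343.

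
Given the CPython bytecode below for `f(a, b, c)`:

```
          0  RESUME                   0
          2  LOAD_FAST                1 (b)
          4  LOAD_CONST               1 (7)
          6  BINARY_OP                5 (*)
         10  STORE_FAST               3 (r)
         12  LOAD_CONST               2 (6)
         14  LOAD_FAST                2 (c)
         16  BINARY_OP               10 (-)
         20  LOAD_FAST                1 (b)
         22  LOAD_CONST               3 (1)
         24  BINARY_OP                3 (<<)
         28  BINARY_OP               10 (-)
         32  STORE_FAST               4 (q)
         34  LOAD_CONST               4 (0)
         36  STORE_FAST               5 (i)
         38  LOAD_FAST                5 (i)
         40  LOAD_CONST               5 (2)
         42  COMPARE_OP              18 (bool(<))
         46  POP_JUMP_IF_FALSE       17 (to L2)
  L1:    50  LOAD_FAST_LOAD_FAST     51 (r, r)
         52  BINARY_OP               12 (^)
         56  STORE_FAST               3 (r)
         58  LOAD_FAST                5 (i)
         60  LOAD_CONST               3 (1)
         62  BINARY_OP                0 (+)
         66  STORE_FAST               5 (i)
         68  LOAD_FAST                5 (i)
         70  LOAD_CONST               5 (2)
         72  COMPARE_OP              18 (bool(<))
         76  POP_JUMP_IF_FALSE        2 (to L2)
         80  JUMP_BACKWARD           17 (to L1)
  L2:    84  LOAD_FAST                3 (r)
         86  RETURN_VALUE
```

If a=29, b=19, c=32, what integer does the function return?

0

LOAD_FAST b → push 19. Stack: [19]
LOAD_CONST → push 7. Stack: [19, 7]
BINARY_OP * → 19 * 7 = 133. Stack: [133]
STORE_FAST r → r=133. Stack: []
LOAD_CONST → push 6. Stack: [6]
LOAD_FAST c → push 32. Stack: [6, 32]
BINARY_OP - → 6 - 32 = -26. Stack: [-26]
LOAD_FAST b → push 19. Stack: [-26, 19]
LOAD_CONST → push 1. Stack: [-26, 19, 1]
BINARY_OP << → 19 << 1 = 38. Stack: [-26, 38]
BINARY_OP - → -26 - 38 = -64. Stack: [-64]
STORE_FAST q → q=-64. Stack: []
LOAD_CONST → push 0. Stack: [0]
STORE_FAST i → i=0. Stack: []
LOAD_FAST i → push 0. Stack: [0]
LOAD_CONST → push 2. Stack: [0, 2]
COMPARE_OP bool(<) → 0 vs 2 = True. Stack: [True]
POP_JUMP_IF_FALSE → pop True; no jump. Stack: []
LOAD_FAST_LOAD_FAST r,r → push 133,133. Stack: [133, 133]
BINARY_OP ^ → 133 ^ 133 = 0. Stack: [0]
STORE_FAST r → r=0. Stack: []
LOAD_FAST i → push 0. Stack: [0]
LOAD_CONST → push 1. Stack: [0, 1]
BINARY_OP + → 0 + 1 = 1. Stack: [1]
STORE_FAST i → i=1. Stack: []
LOAD_FAST i → push 1. Stack: [1]
LOAD_CONST → push 2. Stack: [1, 2]
COMPARE_OP bool(<) → 1 vs 2 = True. Stack: [True]
POP_JUMP_IF_FALSE → pop True; no jump. Stack: []
LOAD_FAST_LOAD_FAST r,r → push 0,0. Stack: [0, 0]
BINARY_OP ^ → 0 ^ 0 = 0. Stack: [0]
STORE_FAST r → r=0. Stack: []
LOAD_FAST i → push 1. Stack: [1]
LOAD_CONST → push 1. Stack: [1, 1]
BINARY_OP + → 1 + 1 = 2. Stack: [2]
STORE_FAST i → i=2. Stack: []
LOAD_FAST i → push 2. Stack: [2]
LOAD_CONST → push 2. Stack: [2, 2]
COMPARE_OP bool(<) → 2 vs 2 = False. Stack: [False]
POP_JUMP_IF_FALSE → pop False; jump. Stack: []
LOAD_FAST r → push 0. Stack: [0]
RETURN_VALUE → return 0.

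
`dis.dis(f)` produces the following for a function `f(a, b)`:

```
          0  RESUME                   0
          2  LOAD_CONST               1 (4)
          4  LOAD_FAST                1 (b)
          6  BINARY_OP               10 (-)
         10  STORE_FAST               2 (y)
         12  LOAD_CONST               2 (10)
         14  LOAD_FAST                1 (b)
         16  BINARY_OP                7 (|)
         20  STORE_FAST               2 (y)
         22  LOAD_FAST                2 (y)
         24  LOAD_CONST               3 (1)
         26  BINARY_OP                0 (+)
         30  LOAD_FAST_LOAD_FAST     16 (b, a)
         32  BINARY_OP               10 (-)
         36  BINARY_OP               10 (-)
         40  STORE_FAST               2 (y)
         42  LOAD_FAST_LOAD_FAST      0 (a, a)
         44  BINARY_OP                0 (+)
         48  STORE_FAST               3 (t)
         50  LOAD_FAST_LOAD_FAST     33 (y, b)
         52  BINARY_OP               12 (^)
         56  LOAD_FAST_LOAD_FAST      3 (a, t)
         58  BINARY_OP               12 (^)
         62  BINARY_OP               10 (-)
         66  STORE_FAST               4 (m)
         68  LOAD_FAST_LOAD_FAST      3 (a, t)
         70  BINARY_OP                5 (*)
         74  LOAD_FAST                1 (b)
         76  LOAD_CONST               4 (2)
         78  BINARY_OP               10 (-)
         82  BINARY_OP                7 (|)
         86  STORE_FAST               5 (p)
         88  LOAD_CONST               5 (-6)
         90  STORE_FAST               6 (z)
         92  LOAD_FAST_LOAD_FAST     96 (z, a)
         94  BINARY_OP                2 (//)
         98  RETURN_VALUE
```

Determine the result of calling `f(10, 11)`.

LOAD_CONST → push 4. Stack: [4]
LOAD_FAST b → push 11. Stack: [4, 11]
BINARY_OP - → 4 - 11 = -7. Stack: [-7]
STORE_FAST y → y=-7. Stack: []
LOAD_CONST → push 10. Stack: [10]
LOAD_FAST b → push 11. Stack: [10, 11]
BINARY_OP | → 10 | 11 = 11. Stack: [11]
STORE_FAST y → y=11. Stack: []
LOAD_FAST y → push 11. Stack: [11]
LOAD_CONST → push 1. Stack: [11, 1]
BINARY_OP + → 11 + 1 = 12. Stack: [12]
LOAD_FAST_LOAD_FAST b,a → push 11,10. Stack: [12, 11, 10]
BINARY_OP - → 11 - 10 = 1. Stack: [12, 1]
BINARY_OP - → 12 - 1 = 11. Stack: [11]
STORE_FAST y → y=11. Stack: []
LOAD_FAST_LOAD_FAST a,a → push 10,10. Stack: [10, 10]
BINARY_OP + → 10 + 10 = 20. Stack: [20]
STORE_FAST t → t=20. Stack: []
LOAD_FAST_LOAD_FAST y,b → push 11,11. Stack: [11, 11]
BINARY_OP ^ → 11 ^ 11 = 0. Stack: [0]
LOAD_FAST_LOAD_FAST a,t → push 10,20. Stack: [0, 10, 20]
BINARY_OP ^ → 10 ^ 20 = 30. Stack: [0, 30]
BINARY_OP - → 0 - 30 = -30. Stack: [-30]
STORE_FAST m → m=-30. Stack: []
LOAD_FAST_LOAD_FAST a,t → push 10,20. Stack: [10, 20]
BINARY_OP * → 10 * 20 = 200. Stack: [200]
LOAD_FAST b → push 11. Stack: [200, 11]
LOAD_CONST → push 2. Stack: [200, 11, 2]
BINARY_OP - → 11 - 2 = 9. Stack: [200, 9]
BINARY_OP | → 200 | 9 = 201. Stack: [201]
STORE_FAST p → p=201. Stack: []
LOAD_CONST → push -6. Stack: [-6]
STORE_FAST z → z=-6. Stack: []
LOAD_FAST_LOAD_FAST z,a → push -6,10. Stack: [-6, 10]
BINARY_OP // → -6 // 10 = -1. Stack: [-1]
RETURN_VALUE → return -1.

-1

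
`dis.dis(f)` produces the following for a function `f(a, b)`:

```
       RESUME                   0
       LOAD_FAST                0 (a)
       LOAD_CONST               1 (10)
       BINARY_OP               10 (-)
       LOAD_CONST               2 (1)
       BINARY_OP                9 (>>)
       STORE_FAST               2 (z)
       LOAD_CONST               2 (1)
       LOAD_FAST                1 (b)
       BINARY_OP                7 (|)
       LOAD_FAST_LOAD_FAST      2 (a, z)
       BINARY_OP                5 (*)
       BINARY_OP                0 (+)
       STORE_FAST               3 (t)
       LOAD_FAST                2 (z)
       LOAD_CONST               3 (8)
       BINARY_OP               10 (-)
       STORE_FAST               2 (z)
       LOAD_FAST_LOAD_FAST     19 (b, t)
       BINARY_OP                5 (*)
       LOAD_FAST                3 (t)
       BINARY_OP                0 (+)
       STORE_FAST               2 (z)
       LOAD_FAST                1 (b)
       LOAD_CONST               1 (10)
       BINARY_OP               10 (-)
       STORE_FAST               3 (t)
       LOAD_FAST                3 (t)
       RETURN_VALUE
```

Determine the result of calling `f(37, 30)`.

20

LOAD_FAST a → push 37. Stack: [37]
LOAD_CONST → push 10. Stack: [37, 10]
BINARY_OP - → 37 - 10 = 27. Stack: [27]
LOAD_CONST → push 1. Stack: [27, 1]
BINARY_OP >> → 27 >> 1 = 13. Stack: [13]
STORE_FAST z → z=13. Stack: []
LOAD_CONST → push 1. Stack: [1]
LOAD_FAST b → push 30. Stack: [1, 30]
BINARY_OP | → 1 | 30 = 31. Stack: [31]
LOAD_FAST_LOAD_FAST a,z → push 37,13. Stack: [31, 37, 13]
BINARY_OP * → 37 * 13 = 481. Stack: [31, 481]
BINARY_OP + → 31 + 481 = 512. Stack: [512]
STORE_FAST t → t=512. Stack: []
LOAD_FAST z → push 13. Stack: [13]
LOAD_CONST → push 8. Stack: [13, 8]
BINARY_OP - → 13 - 8 = 5. Stack: [5]
STORE_FAST z → z=5. Stack: []
LOAD_FAST_LOAD_FAST b,t → push 30,512. Stack: [30, 512]
BINARY_OP * → 30 * 512 = 15360. Stack: [15360]
LOAD_FAST t → push 512. Stack: [15360, 512]
BINARY_OP + → 15360 + 512 = 15872. Stack: [15872]
STORE_FAST z → z=15872. Stack: []
LOAD_FAST b → push 30. Stack: [30]
LOAD_CONST → push 10. Stack: [30, 10]
BINARY_OP - → 30 - 10 = 20. Stack: [20]
STORE_FAST t → t=20. Stack: []
LOAD_FAST t → push 20. Stack: [20]
RETURN_VALUE → return 20.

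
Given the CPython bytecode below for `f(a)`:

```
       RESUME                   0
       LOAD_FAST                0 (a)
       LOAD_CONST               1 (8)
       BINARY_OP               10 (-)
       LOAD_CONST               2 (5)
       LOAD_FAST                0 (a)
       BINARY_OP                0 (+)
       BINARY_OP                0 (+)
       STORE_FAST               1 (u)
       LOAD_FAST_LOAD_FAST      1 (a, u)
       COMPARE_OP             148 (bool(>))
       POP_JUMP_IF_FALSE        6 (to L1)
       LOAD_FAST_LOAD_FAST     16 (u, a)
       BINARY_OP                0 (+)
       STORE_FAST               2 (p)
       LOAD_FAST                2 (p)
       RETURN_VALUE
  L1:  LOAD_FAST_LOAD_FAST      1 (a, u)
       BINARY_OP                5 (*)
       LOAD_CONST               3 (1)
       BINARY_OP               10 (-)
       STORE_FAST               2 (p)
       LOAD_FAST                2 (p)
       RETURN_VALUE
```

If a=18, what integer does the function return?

593

LOAD_FAST a → push 18. Stack: [18]
LOAD_CONST → push 8. Stack: [18, 8]
BINARY_OP - → 18 - 8 = 10. Stack: [10]
LOAD_CONST → push 5. Stack: [10, 5]
LOAD_FAST a → push 18. Stack: [10, 5, 18]
BINARY_OP + → 5 + 18 = 23. Stack: [10, 23]
BINARY_OP + → 10 + 23 = 33. Stack: [33]
STORE_FAST u → u=33. Stack: []
LOAD_FAST_LOAD_FAST a,u → push 18,33. Stack: [18, 33]
COMPARE_OP bool(>) → 18 vs 33 = False. Stack: [False]
POP_JUMP_IF_FALSE → pop False; jump. Stack: []
LOAD_FAST_LOAD_FAST a,u → push 18,33. Stack: [18, 33]
BINARY_OP * → 18 * 33 = 594. Stack: [594]
LOAD_CONST → push 1. Stack: [594, 1]
BINARY_OP - → 594 - 1 = 593. Stack: [593]
STORE_FAST p → p=593. Stack: []
LOAD_FAST p → push 593. Stack: [593]
RETURN_VALUE → return 593.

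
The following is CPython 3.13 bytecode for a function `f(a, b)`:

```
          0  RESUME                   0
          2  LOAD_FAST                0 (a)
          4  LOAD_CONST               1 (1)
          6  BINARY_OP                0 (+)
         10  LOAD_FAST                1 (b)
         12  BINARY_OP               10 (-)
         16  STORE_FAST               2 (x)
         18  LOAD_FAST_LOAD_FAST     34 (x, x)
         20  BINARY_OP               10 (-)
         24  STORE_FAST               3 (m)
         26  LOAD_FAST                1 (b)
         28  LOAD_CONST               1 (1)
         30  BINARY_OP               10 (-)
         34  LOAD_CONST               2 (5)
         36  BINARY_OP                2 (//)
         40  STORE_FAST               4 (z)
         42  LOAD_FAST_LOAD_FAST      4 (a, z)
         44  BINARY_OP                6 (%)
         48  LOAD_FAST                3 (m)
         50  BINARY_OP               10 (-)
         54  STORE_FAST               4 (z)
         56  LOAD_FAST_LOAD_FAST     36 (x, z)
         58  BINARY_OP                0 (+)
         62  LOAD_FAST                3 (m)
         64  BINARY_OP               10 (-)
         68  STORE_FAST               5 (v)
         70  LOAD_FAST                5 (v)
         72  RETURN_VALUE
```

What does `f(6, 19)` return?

-12

LOAD_FAST a → push 6. Stack: [6]
LOAD_CONST → push 1. Stack: [6, 1]
BINARY_OP + → 6 + 1 = 7. Stack: [7]
LOAD_FAST b → push 19. Stack: [7, 19]
BINARY_OP - → 7 - 19 = -12. Stack: [-12]
STORE_FAST x → x=-12. Stack: []
LOAD_FAST_LOAD_FAST x,x → push -12,-12. Stack: [-12, -12]
BINARY_OP - → -12 - -12 = 0. Stack: [0]
STORE_FAST m → m=0. Stack: []
LOAD_FAST b → push 19. Stack: [19]
LOAD_CONST → push 1. Stack: [19, 1]
BINARY_OP - → 19 - 1 = 18. Stack: [18]
LOAD_CONST → push 5. Stack: [18, 5]
BINARY_OP // → 18 // 5 = 3. Stack: [3]
STORE_FAST z → z=3. Stack: []
LOAD_FAST_LOAD_FAST a,z → push 6,3. Stack: [6, 3]
BINARY_OP % → 6 % 3 = 0. Stack: [0]
LOAD_FAST m → push 0. Stack: [0, 0]
BINARY_OP - → 0 - 0 = 0. Stack: [0]
STORE_FAST z → z=0. Stack: []
LOAD_FAST_LOAD_FAST x,z → push -12,0. Stack: [-12, 0]
BINARY_OP + → -12 + 0 = -12. Stack: [-12]
LOAD_FAST m → push 0. Stack: [-12, 0]
BINARY_OP - → -12 - 0 = -12. Stack: [-12]
STORE_FAST v → v=-12. Stack: []
LOAD_FAST v → push -12. Stack: [-12]
RETURN_VALUE → return -12.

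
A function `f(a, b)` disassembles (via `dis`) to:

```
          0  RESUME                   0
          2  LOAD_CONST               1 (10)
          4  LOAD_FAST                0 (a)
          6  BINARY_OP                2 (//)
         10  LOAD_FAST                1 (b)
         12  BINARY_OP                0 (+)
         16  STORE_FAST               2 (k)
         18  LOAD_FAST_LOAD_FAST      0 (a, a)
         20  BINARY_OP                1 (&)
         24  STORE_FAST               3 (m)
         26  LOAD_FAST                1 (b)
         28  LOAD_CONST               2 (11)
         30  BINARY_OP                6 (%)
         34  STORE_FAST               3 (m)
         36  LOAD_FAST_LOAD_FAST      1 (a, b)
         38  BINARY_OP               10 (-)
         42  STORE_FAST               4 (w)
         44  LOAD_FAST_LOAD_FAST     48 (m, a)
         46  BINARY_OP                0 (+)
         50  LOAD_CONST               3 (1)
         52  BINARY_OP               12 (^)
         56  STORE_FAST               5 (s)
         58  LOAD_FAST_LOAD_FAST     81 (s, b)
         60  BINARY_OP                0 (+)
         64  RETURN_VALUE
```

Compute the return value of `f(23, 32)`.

LOAD_CONST → push 10. Stack: [10]
LOAD_FAST a → push 23. Stack: [10, 23]
BINARY_OP // → 10 // 23 = 0. Stack: [0]
LOAD_FAST b → push 32. Stack: [0, 32]
BINARY_OP + → 0 + 32 = 32. Stack: [32]
STORE_FAST k → k=32. Stack: []
LOAD_FAST_LOAD_FAST a,a → push 23,23. Stack: [23, 23]
BINARY_OP & → 23 & 23 = 23. Stack: [23]
STORE_FAST m → m=23. Stack: []
LOAD_FAST b → push 32. Stack: [32]
LOAD_CONST → push 11. Stack: [32, 11]
BINARY_OP % → 32 % 11 = 10. Stack: [10]
STORE_FAST m → m=10. Stack: []
LOAD_FAST_LOAD_FAST a,b → push 23,32. Stack: [23, 32]
BINARY_OP - → 23 - 32 = -9. Stack: [-9]
STORE_FAST w → w=-9. Stack: []
LOAD_FAST_LOAD_FAST m,a → push 10,23. Stack: [10, 23]
BINARY_OP + → 10 + 23 = 33. Stack: [33]
LOAD_CONST → push 1. Stack: [33, 1]
BINARY_OP ^ → 33 ^ 1 = 32. Stack: [32]
STORE_FAST s → s=32. Stack: []
LOAD_FAST_LOAD_FAST s,b → push 32,32. Stack: [32, 32]
BINARY_OP + → 32 + 32 = 64. Stack: [64]
RETURN_VALUE → return 64.

64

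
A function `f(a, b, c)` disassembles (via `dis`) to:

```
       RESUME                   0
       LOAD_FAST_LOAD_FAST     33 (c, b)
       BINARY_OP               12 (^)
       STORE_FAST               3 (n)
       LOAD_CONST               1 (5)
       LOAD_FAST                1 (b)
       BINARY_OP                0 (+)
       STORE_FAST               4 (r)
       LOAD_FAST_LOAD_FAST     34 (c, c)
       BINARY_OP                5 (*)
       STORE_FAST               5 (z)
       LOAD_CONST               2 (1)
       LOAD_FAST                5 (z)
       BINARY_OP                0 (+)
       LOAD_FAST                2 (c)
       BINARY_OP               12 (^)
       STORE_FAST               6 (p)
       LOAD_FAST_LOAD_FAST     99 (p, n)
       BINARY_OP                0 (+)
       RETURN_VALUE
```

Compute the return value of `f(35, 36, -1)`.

-40

LOAD_FAST_LOAD_FAST c,b → push -1,36. Stack: [-1, 36]
BINARY_OP ^ → -1 ^ 36 = -37. Stack: [-37]
STORE_FAST n → n=-37. Stack: []
LOAD_CONST → push 5. Stack: [5]
LOAD_FAST b → push 36. Stack: [5, 36]
BINARY_OP + → 5 + 36 = 41. Stack: [41]
STORE_FAST r → r=41. Stack: []
LOAD_FAST_LOAD_FAST c,c → push -1,-1. Stack: [-1, -1]
BINARY_OP * → -1 * -1 = 1. Stack: [1]
STORE_FAST z → z=1. Stack: []
LOAD_CONST → push 1. Stack: [1]
LOAD_FAST z → push 1. Stack: [1, 1]
BINARY_OP + → 1 + 1 = 2. Stack: [2]
LOAD_FAST c → push -1. Stack: [2, -1]
BINARY_OP ^ → 2 ^ -1 = -3. Stack: [-3]
STORE_FAST p → p=-3. Stack: []
LOAD_FAST_LOAD_FAST p,n → push -3,-37. Stack: [-3, -37]
BINARY_OP + → -3 + -37 = -40. Stack: [-40]
RETURN_VALUE → return -40.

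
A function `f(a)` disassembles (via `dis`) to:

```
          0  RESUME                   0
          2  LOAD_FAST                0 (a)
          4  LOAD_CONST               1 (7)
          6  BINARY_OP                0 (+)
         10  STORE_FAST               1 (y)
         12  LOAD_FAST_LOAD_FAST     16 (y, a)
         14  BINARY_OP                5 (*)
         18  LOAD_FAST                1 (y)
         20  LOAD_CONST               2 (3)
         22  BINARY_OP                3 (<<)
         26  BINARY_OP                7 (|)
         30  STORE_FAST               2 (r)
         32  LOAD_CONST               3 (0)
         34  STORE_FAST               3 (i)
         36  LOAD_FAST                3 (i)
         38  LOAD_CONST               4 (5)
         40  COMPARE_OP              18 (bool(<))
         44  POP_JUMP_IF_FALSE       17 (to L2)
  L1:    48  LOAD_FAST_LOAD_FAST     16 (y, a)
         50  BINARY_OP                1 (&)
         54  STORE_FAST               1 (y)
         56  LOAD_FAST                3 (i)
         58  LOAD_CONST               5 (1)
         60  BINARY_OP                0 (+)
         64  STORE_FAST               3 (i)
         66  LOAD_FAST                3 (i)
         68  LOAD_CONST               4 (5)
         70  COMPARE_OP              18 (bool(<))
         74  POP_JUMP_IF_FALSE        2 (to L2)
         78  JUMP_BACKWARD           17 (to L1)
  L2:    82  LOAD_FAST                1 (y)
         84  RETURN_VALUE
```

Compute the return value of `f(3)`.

LOAD_FAST a → push 3
LOAD_CONST → push 7
BINARY_OP + → 3 + 7 = 10
STORE_FAST y → y=10
LOAD_FAST_LOAD_FAST y,a → push 10,3
BINARY_OP * → 10 * 3 = 30
LOAD_FAST y → push 10
LOAD_CONST → push 3
BINARY_OP << → 10 << 3 = 80
BINARY_OP | → 30 | 80 = 94
STORE_FAST r → r=94
LOAD_CONST → push 0
STORE_FAST i → i=0
LOAD_FAST i → push 0
LOAD_CONST → push 5
COMPARE_OP bool(<) → 0 vs 5 = True
POP_JUMP_IF_FALSE → pop True; no jump
LOAD_FAST_LOAD_FAST y,a → push 10,3
BINARY_OP & → 10 & 3 = 2
STORE_FAST y → y=2
LOAD_FAST i → push 0
LOAD_CONST → push 1
BINARY_OP + → 0 + 1 = 1
STORE_FAST i → i=1
LOAD_FAST i → push 1
LOAD_CONST → push 5
COMPARE_OP bool(<) → 1 vs 5 = True
POP_JUMP_IF_FALSE → pop True; no jump
LOAD_FAST_LOAD_FAST y,a → push 2,3
BINARY_OP & → 2 & 3 = 2
STORE_FAST y → y=2
LOAD_FAST i → push 1
LOAD_CONST → push 1
BINARY_OP + → 1 + 1 = 2
STORE_FAST i → i=2
LOAD_FAST i → push 2
LOAD_CONST → push 5
COMPARE_OP bool(<) → 2 vs 5 = True
POP_JUMP_IF_FALSE → pop True; no jump
LOAD_FAST_LOAD_FAST y,a → push 2,3
BINARY_OP & → 2 & 3 = 2
STORE_FAST y → y=2
LOAD_FAST i → push 2
LOAD_CONST → push 1
BINARY_OP + → 2 + 1 = 3
STORE_FAST i → i=3
LOAD_FAST i → push 3
LOAD_CONST → push 5
COMPARE_OP bool(<) → 3 vs 5 = True
POP_JUMP_IF_FALSE → pop True; no jump
LOAD_FAST_LOAD_FAST y,a → push 2,3
BINARY_OP & → 2 & 3 = 2
STORE_FAST y → y=2
LOAD_FAST i → push 3
LOAD_CONST → push 1
BINARY_OP + → 3 + 1 = 4
STORE_FAST i → i=4
LOAD_FAST i → push 4
LOAD_CONST → push 5
COMPARE_OP bool(<) → 4 vs 5 = True
POP_JUMP_IF_FALSE → pop True; no jump
LOAD_FAST_LOAD_FAST y,a → push 2,3
BINARY_OP & → 2 & 3 = 2
STORE_FAST y → y=2
LOAD_FAST i → push 4
LOAD_CONST → push 1
BINARY_OP + → 4 + 1 = 5
STORE_FAST i → i=5
LOAD_FAST i → push 5
LOAD_CONST → push 5
COMPARE_OP bool(<) → 5 vs 5 = False
POP_JUMP_IF_FALSE → pop False; jump
LOAD_FAST y → push 2
RETURN_VALUE → return 2.

2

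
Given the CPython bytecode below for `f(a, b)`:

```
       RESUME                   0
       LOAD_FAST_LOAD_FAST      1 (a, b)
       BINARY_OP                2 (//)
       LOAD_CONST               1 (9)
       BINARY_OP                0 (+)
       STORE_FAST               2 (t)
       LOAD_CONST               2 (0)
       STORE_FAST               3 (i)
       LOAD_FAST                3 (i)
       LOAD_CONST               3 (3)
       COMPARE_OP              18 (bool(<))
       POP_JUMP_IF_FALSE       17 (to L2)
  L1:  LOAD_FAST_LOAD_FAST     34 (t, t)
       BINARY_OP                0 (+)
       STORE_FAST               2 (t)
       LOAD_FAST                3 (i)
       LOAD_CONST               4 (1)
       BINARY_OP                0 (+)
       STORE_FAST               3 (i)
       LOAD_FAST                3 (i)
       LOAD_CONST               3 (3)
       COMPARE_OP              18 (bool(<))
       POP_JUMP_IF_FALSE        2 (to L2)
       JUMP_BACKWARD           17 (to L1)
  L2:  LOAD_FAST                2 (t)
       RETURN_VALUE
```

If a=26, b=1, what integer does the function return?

280

LOAD_FAST_LOAD_FAST a,b → push 26,1. Stack: [26, 1]
BINARY_OP // → 26 // 1 = 26. Stack: [26]
LOAD_CONST → push 9. Stack: [26, 9]
BINARY_OP + → 26 + 9 = 35. Stack: [35]
STORE_FAST t → t=35. Stack: []
LOAD_CONST → push 0. Stack: [0]
STORE_FAST i → i=0. Stack: []
LOAD_FAST i → push 0. Stack: [0]
LOAD_CONST → push 3. Stack: [0, 3]
COMPARE_OP bool(<) → 0 vs 3 = True. Stack: [True]
POP_JUMP_IF_FALSE → pop True; no jump. Stack: []
LOAD_FAST_LOAD_FAST t,t → push 35,35. Stack: [35, 35]
BINARY_OP + → 35 + 35 = 70. Stack: [70]
STORE_FAST t → t=70. Stack: []
LOAD_FAST i → push 0. Stack: [0]
LOAD_CONST → push 1. Stack: [0, 1]
BINARY_OP + → 0 + 1 = 1. Stack: [1]
STORE_FAST i → i=1. Stack: []
LOAD_FAST i → push 1. Stack: [1]
LOAD_CONST → push 3. Stack: [1, 3]
COMPARE_OP bool(<) → 1 vs 3 = True. Stack: [True]
POP_JUMP_IF_FALSE → pop True; no jump. Stack: []
LOAD_FAST_LOAD_FAST t,t → push 70,70. Stack: [70, 70]
BINARY_OP + → 70 + 70 = 140. Stack: [140]
STORE_FAST t → t=140. Stack: []
LOAD_FAST i → push 1. Stack: [1]
LOAD_CONST → push 1. Stack: [1, 1]
BINARY_OP + → 1 + 1 = 2. Stack: [2]
STORE_FAST i → i=2. Stack: []
LOAD_FAST i → push 2. Stack: [2]
LOAD_CONST → push 3. Stack: [2, 3]
COMPARE_OP bool(<) → 2 vs 3 = True. Stack: [True]
POP_JUMP_IF_FALSE → pop True; no jump. Stack: []
LOAD_FAST_LOAD_FAST t,t → push 140,140. Stack: [140, 140]
BINARY_OP + → 140 + 140 = 280. Stack: [280]
STORE_FAST t → t=280. Stack: []
LOAD_FAST i → push 2. Stack: [2]
LOAD_CONST → push 1. Stack: [2, 1]
BINARY_OP + → 2 + 1 = 3. Stack: [3]
STORE_FAST i → i=3. Stack: []
LOAD_FAST i → push 3. Stack: [3]
LOAD_CONST → push 3. Stack: [3, 3]
COMPARE_OP bool(<) → 3 vs 3 = False. Stack: [False]
POP_JUMP_IF_FALSE → pop False; jump. Stack: []
LOAD_FAST t → push 280. Stack: [280]
RETURN_VALUE → return 280.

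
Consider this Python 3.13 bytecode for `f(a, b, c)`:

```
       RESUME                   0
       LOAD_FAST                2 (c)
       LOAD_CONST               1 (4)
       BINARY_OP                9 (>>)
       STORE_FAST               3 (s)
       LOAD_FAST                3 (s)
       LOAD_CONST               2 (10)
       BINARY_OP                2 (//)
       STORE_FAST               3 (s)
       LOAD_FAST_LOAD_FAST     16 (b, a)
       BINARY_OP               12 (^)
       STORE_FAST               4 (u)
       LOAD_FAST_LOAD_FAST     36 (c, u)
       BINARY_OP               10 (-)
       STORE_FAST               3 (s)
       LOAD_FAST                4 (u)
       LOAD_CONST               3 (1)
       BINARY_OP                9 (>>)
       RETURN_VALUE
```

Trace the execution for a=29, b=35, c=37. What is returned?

31

LOAD_FAST c → push 37. Stack: [37]
LOAD_CONST → push 4. Stack: [37, 4]
BINARY_OP >> → 37 >> 4 = 2. Stack: [2]
STORE_FAST s → s=2. Stack: []
LOAD_FAST s → push 2. Stack: [2]
LOAD_CONST → push 10. Stack: [2, 10]
BINARY_OP // → 2 // 10 = 0. Stack: [0]
STORE_FAST s → s=0. Stack: []
LOAD_FAST_LOAD_FAST b,a → push 35,29. Stack: [35, 29]
BINARY_OP ^ → 35 ^ 29 = 62. Stack: [62]
STORE_FAST u → u=62. Stack: []
LOAD_FAST_LOAD_FAST c,u → push 37,62. Stack: [37, 62]
BINARY_OP - → 37 - 62 = -25. Stack: [-25]
STORE_FAST s → s=-25. Stack: []
LOAD_FAST u → push 62. Stack: [62]
LOAD_CONST → push 1. Stack: [62, 1]
BINARY_OP >> → 62 >> 1 = 31. Stack: [31]
RETURN_VALUE → return 31.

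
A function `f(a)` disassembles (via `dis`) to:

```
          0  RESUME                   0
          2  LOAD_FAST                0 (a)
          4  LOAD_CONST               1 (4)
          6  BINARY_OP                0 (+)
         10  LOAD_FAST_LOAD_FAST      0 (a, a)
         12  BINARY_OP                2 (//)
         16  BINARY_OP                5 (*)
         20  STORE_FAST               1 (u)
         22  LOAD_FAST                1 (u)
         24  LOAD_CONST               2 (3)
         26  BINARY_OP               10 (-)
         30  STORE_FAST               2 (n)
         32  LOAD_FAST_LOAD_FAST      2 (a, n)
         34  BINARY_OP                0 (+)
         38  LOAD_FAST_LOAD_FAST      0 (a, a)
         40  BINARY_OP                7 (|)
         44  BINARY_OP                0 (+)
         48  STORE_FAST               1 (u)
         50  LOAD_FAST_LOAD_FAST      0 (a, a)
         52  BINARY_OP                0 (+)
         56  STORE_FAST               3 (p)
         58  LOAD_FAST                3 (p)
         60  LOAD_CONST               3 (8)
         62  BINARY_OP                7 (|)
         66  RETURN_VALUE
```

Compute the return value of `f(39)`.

78

LOAD_FAST a → push 39. Stack: [39]
LOAD_CONST → push 4. Stack: [39, 4]
BINARY_OP + → 39 + 4 = 43. Stack: [43]
LOAD_FAST_LOAD_FAST a,a → push 39,39. Stack: [43, 39, 39]
BINARY_OP // → 39 // 39 = 1. Stack: [43, 1]
BINARY_OP * → 43 * 1 = 43. Stack: [43]
STORE_FAST u → u=43. Stack: []
LOAD_FAST u → push 43. Stack: [43]
LOAD_CONST → push 3. Stack: [43, 3]
BINARY_OP - → 43 - 3 = 40. Stack: [40]
STORE_FAST n → n=40. Stack: []
LOAD_FAST_LOAD_FAST a,n → push 39,40. Stack: [39, 40]
BINARY_OP + → 39 + 40 = 79. Stack: [79]
LOAD_FAST_LOAD_FAST a,a → push 39,39. Stack: [79, 39, 39]
BINARY_OP | → 39 | 39 = 39. Stack: [79, 39]
BINARY_OP + → 79 + 39 = 118. Stack: [118]
STORE_FAST u → u=118. Stack: []
LOAD_FAST_LOAD_FAST a,a → push 39,39. Stack: [39, 39]
BINARY_OP + → 39 + 39 = 78. Stack: [78]
STORE_FAST p → p=78. Stack: []
LOAD_FAST p → push 78. Stack: [78]
LOAD_CONST → push 8. Stack: [78, 8]
BINARY_OP | → 78 | 8 = 78. Stack: [78]
RETURN_VALUE → return 78.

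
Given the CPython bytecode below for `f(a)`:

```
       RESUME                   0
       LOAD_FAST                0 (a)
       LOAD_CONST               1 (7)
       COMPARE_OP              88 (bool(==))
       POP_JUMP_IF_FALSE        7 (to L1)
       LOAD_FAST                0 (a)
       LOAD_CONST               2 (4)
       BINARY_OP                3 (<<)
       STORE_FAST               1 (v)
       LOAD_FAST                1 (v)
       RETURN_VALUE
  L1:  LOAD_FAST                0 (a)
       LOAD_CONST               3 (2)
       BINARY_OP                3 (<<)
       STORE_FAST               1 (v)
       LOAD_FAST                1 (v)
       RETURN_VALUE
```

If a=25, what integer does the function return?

100

LOAD_FAST a → push 25. Stack: [25]
LOAD_CONST → push 7. Stack: [25, 7]
COMPARE_OP bool(==) → 25 vs 7 = False. Stack: [False]
POP_JUMP_IF_FALSE → pop False; jump. Stack: []
LOAD_FAST a → push 25. Stack: [25]
LOAD_CONST → push 2. Stack: [25, 2]
BINARY_OP << → 25 << 2 = 100. Stack: [100]
STORE_FAST v → v=100. Stack: []
LOAD_FAST v → push 100. Stack: [100]
RETURN_VALUE → return 100.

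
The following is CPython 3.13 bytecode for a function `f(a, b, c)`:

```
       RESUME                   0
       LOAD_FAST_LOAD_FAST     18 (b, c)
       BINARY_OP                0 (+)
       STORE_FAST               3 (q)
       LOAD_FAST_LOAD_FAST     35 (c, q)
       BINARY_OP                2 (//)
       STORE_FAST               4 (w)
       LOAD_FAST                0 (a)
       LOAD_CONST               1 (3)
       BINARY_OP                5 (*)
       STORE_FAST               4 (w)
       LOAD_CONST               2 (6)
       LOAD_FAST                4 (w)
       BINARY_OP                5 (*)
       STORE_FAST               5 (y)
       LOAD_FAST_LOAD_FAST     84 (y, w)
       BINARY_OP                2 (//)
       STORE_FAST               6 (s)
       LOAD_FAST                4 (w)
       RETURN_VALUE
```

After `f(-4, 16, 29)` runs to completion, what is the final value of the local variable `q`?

LOAD_FAST_LOAD_FAST b,c → push 16,29. Stack: [16, 29]
BINARY_OP + → 16 + 29 = 45. Stack: [45]
STORE_FAST q → q=45. Stack: []
LOAD_FAST_LOAD_FAST c,q → push 29,45. Stack: [29, 45]
BINARY_OP // → 29 // 45 = 0. Stack: [0]
STORE_FAST w → w=0. Stack: []
LOAD_FAST a → push -4. Stack: [-4]
LOAD_CONST → push 3. Stack: [-4, 3]
BINARY_OP * → -4 * 3 = -12. Stack: [-12]
STORE_FAST w → w=-12. Stack: []
LOAD_CONST → push 6. Stack: [6]
LOAD_FAST w → push -12. Stack: [6, -12]
BINARY_OP * → 6 * -12 = -72. Stack: [-72]
STORE_FAST y → y=-72. Stack: []
LOAD_FAST_LOAD_FAST y,w → push -72,-12. Stack: [-72, -12]
BINARY_OP // → -72 // -12 = 6. Stack: [6]
STORE_FAST s → s=6. Stack: []
LOAD_FAST w → push -12. Stack: [-12]
RETURN_VALUE → return -12.

45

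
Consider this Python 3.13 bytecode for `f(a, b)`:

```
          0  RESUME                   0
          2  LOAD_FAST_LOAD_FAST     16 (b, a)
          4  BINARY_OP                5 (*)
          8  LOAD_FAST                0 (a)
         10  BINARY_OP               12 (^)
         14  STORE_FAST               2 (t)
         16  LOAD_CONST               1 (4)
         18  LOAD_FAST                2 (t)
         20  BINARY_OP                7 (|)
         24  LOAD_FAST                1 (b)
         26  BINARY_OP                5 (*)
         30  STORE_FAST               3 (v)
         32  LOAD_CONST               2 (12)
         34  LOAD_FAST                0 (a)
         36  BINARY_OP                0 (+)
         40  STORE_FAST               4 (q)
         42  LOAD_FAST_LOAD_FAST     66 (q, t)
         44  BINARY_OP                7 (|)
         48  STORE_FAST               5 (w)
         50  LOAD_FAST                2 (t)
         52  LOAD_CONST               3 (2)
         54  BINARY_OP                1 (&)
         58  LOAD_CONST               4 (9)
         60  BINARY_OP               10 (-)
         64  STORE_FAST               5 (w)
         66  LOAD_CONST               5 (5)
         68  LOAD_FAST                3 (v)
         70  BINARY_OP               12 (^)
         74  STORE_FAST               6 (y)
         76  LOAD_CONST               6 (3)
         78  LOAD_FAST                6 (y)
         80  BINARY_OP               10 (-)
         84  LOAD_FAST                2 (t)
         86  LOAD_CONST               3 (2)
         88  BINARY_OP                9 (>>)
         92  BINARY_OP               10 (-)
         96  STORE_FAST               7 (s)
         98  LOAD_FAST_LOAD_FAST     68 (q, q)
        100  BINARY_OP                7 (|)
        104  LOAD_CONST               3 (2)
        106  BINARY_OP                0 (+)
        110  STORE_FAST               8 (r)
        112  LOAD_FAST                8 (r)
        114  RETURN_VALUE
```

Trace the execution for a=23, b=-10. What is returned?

LOAD_FAST_LOAD_FAST b,a → push -10,23. Stack: [-10, 23]
BINARY_OP * → -10 * 23 = -230. Stack: [-230]
LOAD_FAST a → push 23. Stack: [-230, 23]
BINARY_OP ^ → -230 ^ 23 = -243. Stack: [-243]
STORE_FAST t → t=-243. Stack: []
LOAD_CONST → push 4. Stack: [4]
LOAD_FAST t → push -243. Stack: [4, -243]
BINARY_OP | → 4 | -243 = -243. Stack: [-243]
LOAD_FAST b → push -10. Stack: [-243, -10]
BINARY_OP * → -243 * -10 = 2430. Stack: [2430]
STORE_FAST v → v=2430. Stack: []
LOAD_CONST → push 12. Stack: [12]
LOAD_FAST a → push 23. Stack: [12, 23]
BINARY_OP + → 12 + 23 = 35. Stack: [35]
STORE_FAST q → q=35. Stack: []
LOAD_FAST_LOAD_FAST q,t → push 35,-243. Stack: [35, -243]
BINARY_OP | → 35 | -243 = -209. Stack: [-209]
STORE_FAST w → w=-209. Stack: []
LOAD_FAST t → push -243. Stack: [-243]
LOAD_CONST → push 2. Stack: [-243, 2]
BINARY_OP & → -243 & 2 = 0. Stack: [0]
LOAD_CONST → push 9. Stack: [0, 9]
BINARY_OP - → 0 - 9 = -9. Stack: [-9]
STORE_FAST w → w=-9. Stack: []
LOAD_CONST → push 5. Stack: [5]
LOAD_FAST v → push 2430. Stack: [5, 2430]
BINARY_OP ^ → 5 ^ 2430 = 2427. Stack: [2427]
STORE_FAST y → y=2427. Stack: []
LOAD_CONST → push 3. Stack: [3]
LOAD_FAST y → push 2427. Stack: [3, 2427]
BINARY_OP - → 3 - 2427 = -2424. Stack: [-2424]
LOAD_FAST t → push -243. Stack: [-2424, -243]
LOAD_CONST → push 2. Stack: [-2424, -243, 2]
BINARY_OP >> → -243 >> 2 = -61. Stack: [-2424, -61]
BINARY_OP - → -2424 - -61 = -2363. Stack: [-2363]
STORE_FAST s → s=-2363. Stack: []
LOAD_FAST_LOAD_FAST q,q → push 35,35. Stack: [35, 35]
BINARY_OP | → 35 | 35 = 35. Stack: [35]
LOAD_CONST → push 2. Stack: [35, 2]
BINARY_OP + → 35 + 2 = 37. Stack: [37]
STORE_FAST r → r=37. Stack: []
LOAD_FAST r → push 37. Stack: [37]
RETURN_VALUE → return 37.

37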